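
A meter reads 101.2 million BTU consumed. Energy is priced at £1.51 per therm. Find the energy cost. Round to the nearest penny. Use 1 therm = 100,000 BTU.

101.2 million BTU × (10 therm/million BTU) = 1,012 therm
Cost = 1,012 therm × £1.51/therm = £1,528.12

£1528.12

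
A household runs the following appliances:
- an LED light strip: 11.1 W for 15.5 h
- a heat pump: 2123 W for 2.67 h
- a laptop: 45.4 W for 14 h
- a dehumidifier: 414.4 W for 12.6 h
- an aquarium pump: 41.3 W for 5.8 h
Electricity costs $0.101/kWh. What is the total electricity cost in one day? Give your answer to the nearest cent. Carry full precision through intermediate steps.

$1.21

LED light strip: 11.1 W × 15.5 h = 172 Wh = 0.172 kWh
heat pump: 2123 W × 2.67 h = 5,668 Wh = 5.668 kWh
laptop: 45.4 W × 14 h = 636 Wh = 0.6356 kWh
dehumidifier: 414.4 W × 12.6 h = 5,221 Wh = 5.221 kWh
aquarium pump: 41.3 W × 5.8 h = 240 Wh = 0.2395 kWh
Total energy = 0.172 + 5.668 + 0.6356 + 5.221 + 0.2395 = 11.94 kWh
Cost = 11.94 kWh × $0.101 = $1.21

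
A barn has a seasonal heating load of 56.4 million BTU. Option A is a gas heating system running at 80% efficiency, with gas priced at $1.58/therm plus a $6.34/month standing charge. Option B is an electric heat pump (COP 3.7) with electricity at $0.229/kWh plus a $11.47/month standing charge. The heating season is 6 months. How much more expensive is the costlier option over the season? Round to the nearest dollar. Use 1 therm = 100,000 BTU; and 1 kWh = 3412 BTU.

Heat load = 56.4 × 10⁶ BTU = 56,400,000 BTU
Gas: input = 56,400,000 / 0.80 = 70,500,000 BTU = 705 therm → 705 × $1.58 = $1,113.90; + 6 × $6.34 standing = $1,151.94
Heat pump: 56,400,000 BTU / 3412 = 16,530 kWh heat; / 3.7 = 4,468 kWh in → × $0.229 = $1,023.07; + 6 × $11.47 standing = $1,091.89
Difference = |$1,151.94 − $1,091.89| = $60.05 ≈ $60

$60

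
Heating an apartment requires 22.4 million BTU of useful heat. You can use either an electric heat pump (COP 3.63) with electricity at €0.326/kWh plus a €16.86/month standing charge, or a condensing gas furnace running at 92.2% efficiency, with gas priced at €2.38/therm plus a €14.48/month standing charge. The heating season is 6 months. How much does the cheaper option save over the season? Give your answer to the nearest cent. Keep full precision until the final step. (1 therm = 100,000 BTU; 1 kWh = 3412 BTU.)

€25.65

Heat load = 22.4 × 10⁶ BTU = 22,400,000 BTU
Gas: input = 22,400,000 / 0.922 = 24,295,011 BTU = 243 therm → 243 × €2.38 = €578.22; + 6 × €14.48 standing = €665.10
Heat pump: 22,400,000 BTU / 3412 = 6,565 kWh heat; / 3.63 = 1,809 kWh in → × €0.326 = €589.59; + 6 × €16.86 standing = €690.75
Difference = |€665.10 − €690.75| = €25.65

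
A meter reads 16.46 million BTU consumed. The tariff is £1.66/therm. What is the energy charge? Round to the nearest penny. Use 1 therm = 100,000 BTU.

16.46 million BTU × (10 therm/million BTU) = 164.6 therm
Cost = 164.6 therm × £1.66/therm = £273.24

£273.24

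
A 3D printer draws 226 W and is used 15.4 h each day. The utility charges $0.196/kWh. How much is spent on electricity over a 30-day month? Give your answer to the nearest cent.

$20.46

Energy = 226 W × 15.4 h/day × 30 days = 104,412 Wh = 104.4 kWh
Cost = 104.4 kWh × $0.196/kWh = $20.46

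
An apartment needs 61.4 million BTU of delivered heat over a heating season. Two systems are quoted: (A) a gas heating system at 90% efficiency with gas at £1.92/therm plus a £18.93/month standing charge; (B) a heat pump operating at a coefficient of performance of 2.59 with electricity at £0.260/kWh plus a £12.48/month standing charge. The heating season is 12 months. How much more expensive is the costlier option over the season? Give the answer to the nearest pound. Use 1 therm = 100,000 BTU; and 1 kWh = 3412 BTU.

£419

Heat load = 61.4 × 10⁶ BTU = 61,400,000 BTU
Gas: input = 61,400,000 / 0.90 = 68,222,222 BTU = 682.2 therm → 682.2 × £1.92 = £1,309.87; + 12 × £18.93 standing = £1,537.03
Heat pump: 61,400,000 BTU / 3412 = 18,000 kWh heat; / 2.59 = 6,948 kWh in → × £0.260 = £1,806.48; + 12 × £12.48 standing = £1,956.24
Difference = |£1,537.03 − £1,956.24| = £419.21 ≈ £419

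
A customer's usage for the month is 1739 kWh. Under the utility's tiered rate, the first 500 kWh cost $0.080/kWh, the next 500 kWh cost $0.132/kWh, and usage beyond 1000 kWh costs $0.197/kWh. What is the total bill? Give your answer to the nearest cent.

$251.58

First 500 kWh × $0.080 = $40.00
Next 500 kWh × $0.132 = $66.00
Remaining 739 kWh × $0.197 = $145.58
Total = $251.58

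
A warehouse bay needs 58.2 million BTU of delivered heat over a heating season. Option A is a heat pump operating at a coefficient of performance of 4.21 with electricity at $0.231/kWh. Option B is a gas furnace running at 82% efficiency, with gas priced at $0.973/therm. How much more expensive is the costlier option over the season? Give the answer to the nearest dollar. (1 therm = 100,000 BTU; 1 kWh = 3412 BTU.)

$245

Heat load = 58.2 × 10⁶ BTU = 58,200,000 BTU
Gas: input = 58,200,000 / 0.820 = 70,975,610 BTU = 709.8 therm → 709.8 × $0.973 = $690.59
Heat pump: 58,200,000 BTU / 3412 = 17,060 kWh heat; / 4.21 = 4,052 kWh in → × $0.231 = $935.93
Difference = |$690.59 − $935.93| = $245.34 ≈ $245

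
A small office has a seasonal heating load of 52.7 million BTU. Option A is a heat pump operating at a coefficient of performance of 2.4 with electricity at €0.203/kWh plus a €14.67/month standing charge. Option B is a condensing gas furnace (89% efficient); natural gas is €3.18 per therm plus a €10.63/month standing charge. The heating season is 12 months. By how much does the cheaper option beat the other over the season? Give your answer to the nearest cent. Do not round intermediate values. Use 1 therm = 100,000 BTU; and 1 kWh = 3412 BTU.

€528.08

Heat load = 52.7 × 10⁶ BTU = 52,700,000 BTU
Gas: input = 52,700,000 / 0.89 = 59,213,483 BTU = 592.1 therm → 592.1 × €3.18 = €1,882.99; + 12 × €10.63 standing = €2,010.55
Heat pump: 52,700,000 BTU / 3412 = 15,450 kWh heat; / 2.4 = 6,436 kWh in → × €0.203 = €1,306.43; + 12 × €14.67 standing = €1,482.47
Difference = |€2,010.55 − €1,482.47| = €528.08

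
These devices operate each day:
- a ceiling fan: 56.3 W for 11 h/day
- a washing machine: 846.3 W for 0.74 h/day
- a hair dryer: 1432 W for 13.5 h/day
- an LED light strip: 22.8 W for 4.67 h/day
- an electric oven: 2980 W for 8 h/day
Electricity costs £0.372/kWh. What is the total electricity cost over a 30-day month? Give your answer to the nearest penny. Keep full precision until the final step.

ceiling fan: 56.3 W × 11 h × 30 d = 18,579 Wh = 18.58 kWh
washing machine: 846.3 W × 0.74 h × 30 d = 18,788 Wh = 18.79 kWh
hair dryer: 1432 W × 13.5 h × 30 d = 579,960 Wh = 580 kWh
LED light strip: 22.8 W × 4.67 h × 30 d = 3,194 Wh = 3.194 kWh
electric oven: 2980 W × 8 h × 30 d = 715,200 Wh = 715.2 kWh
Total energy = 18.58 + 18.79 + 580 + 3.194 + 715.2 = 1,336 kWh
Cost = 1,336 kWh × £0.372 = £496.89

£496.89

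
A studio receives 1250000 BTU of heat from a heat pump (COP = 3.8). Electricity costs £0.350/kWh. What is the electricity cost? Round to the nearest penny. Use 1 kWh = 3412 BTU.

Heat delivered = 1,250,000 BTU / 3412 = 366.4 kWh
Electrical input = 366.4 kWh / 3.8 = 96.41 kWh
Cost = 96.41 × £0.350/kWh = £33.74

£33.74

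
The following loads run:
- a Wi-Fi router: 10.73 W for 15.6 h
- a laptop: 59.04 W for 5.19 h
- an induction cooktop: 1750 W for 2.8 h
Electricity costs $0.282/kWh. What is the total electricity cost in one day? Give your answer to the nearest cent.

$1.52

Wi-Fi router: 10.73 W × 15.6 h = 167 Wh = 0.1674 kWh
laptop: 59.04 W × 5.19 h = 306 Wh = 0.3064 kWh
induction cooktop: 1750 W × 2.8 h = 4,900 Wh = 4.9 kWh
Total energy = 0.1674 + 0.3064 + 4.9 = 5.374 kWh
Cost = 5.374 kWh × $0.282 = $1.52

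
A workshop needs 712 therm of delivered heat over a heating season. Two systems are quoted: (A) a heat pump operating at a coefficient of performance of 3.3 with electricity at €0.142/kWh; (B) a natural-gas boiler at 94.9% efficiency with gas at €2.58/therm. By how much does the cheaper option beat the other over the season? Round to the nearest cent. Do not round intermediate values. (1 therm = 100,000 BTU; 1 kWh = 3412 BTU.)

€1037.74

Heat load = 712 therm × 100,000 = 71,200,000 BTU
Gas: input = 71,200,000 / 0.949 = 75,026,344 BTU = 750.3 therm → 750.3 × €2.58 = €1,935.68
Heat pump: 71,200,000 BTU / 3412 = 20,870 kWh heat; / 3.3 = 6,323 kWh in → × €0.142 = €897.94
Difference = |€1,935.68 − €897.94| = €1,037.74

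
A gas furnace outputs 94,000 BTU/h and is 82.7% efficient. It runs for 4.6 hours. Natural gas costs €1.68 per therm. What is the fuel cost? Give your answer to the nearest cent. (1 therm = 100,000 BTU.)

Heat delivered = 94,000 BTU/h × 4.6 h = 432,400 BTU
Gas input = 432,400 / 0.827 = 522,854 BTU
= 522,854 / 100,000 = 5.229 therm
Cost = 5.229 × €1.68/therm = €8.78

€8.78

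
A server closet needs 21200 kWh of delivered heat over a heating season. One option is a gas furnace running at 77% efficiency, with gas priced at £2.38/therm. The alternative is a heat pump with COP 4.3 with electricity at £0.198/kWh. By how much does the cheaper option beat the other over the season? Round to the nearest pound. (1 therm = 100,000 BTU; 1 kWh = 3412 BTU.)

Heat load = 21200 kWh × 3412 = 72,334,400 BTU
Gas: input = 72,334,400 / 0.77 = 93,940,779 BTU = 939.4 therm → 939.4 × £2.38 = £2,235.79
Heat pump: 72,334,400 BTU / 3412 = 21,200 kWh heat; / 4.3 = 4,930 kWh in → × £0.198 = £976.19
Difference = |£2,235.79 − £976.19| = £1,259.60 ≈ £1260

£1260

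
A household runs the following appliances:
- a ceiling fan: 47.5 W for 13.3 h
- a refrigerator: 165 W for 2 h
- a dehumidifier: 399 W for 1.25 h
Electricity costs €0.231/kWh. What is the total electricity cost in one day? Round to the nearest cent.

€0.34

ceiling fan: 47.5 W × 13.3 h = 632 Wh = 0.6318 kWh
refrigerator: 165 W × 2 h = 330 Wh = 0.33 kWh
dehumidifier: 399 W × 1.25 h = 499 Wh = 0.4988 kWh
Total energy = 0.6318 + 0.33 + 0.4988 = 1.461 kWh
Cost = 1.461 kWh × €0.231 = €0.34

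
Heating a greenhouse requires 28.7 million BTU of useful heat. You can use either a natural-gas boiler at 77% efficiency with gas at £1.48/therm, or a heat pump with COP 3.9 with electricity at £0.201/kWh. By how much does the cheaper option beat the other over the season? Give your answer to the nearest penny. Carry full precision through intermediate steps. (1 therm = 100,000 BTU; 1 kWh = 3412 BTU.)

Heat load = 28.7 × 10⁶ BTU = 28,700,000 BTU
Gas: input = 28,700,000 / 0.77 = 37,272,727 BTU = 372.7 therm → 372.7 × £1.48 = £551.64
Heat pump: 28,700,000 BTU / 3412 = 8,411 kWh heat; / 3.9 = 2,157 kWh in → × £0.201 = £433.52
Difference = |£551.64 − £433.52| = £118.12

£118.12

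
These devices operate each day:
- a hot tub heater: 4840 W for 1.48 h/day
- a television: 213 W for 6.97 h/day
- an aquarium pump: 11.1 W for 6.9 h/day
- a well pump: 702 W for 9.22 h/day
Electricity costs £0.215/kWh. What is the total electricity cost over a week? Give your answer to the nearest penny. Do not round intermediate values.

£22.87

hot tub heater: 4840 W × 1.48 h × 7 d = 50,142 Wh = 50.14 kWh
television: 213 W × 6.97 h × 7 d = 10,392 Wh = 10.39 kWh
aquarium pump: 11.1 W × 6.9 h × 7 d = 536 Wh = 0.5361 kWh
well pump: 702 W × 9.22 h × 7 d = 45,307 Wh = 45.31 kWh
Total energy = 50.14 + 10.39 + 0.5361 + 45.31 = 106.4 kWh
Cost = 106.4 kWh × £0.215 = £22.87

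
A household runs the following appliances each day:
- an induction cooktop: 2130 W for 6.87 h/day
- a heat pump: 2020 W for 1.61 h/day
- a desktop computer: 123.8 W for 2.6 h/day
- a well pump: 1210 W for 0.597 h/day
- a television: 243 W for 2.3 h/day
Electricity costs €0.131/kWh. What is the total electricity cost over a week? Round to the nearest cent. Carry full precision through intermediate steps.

€17.87

induction cooktop: 2130 W × 6.87 h × 7 d = 102,432 Wh = 102.4 kWh
heat pump: 2020 W × 1.61 h × 7 d = 22,765 Wh = 22.77 kWh
desktop computer: 123.8 W × 2.6 h × 7 d = 2,253 Wh = 2.253 kWh
well pump: 1210 W × 0.597 h × 7 d = 5,057 Wh = 5.057 kWh
television: 243 W × 2.3 h × 7 d = 3,912 Wh = 3.912 kWh
Total energy = 102.4 + 22.77 + 2.253 + 5.057 + 3.912 = 136.4 kWh
Cost = 136.4 kWh × €0.131 = €17.87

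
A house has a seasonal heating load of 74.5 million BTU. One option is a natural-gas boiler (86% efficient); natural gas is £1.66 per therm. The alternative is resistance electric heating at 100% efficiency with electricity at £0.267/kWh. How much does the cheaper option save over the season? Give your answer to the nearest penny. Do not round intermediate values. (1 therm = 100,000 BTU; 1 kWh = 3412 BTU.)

Heat load = 74.5 × 10⁶ BTU = 74,500,000 BTU
Gas: input = 74,500,000 / 0.86 = 86,627,907 BTU = 866.3 therm → 866.3 × £1.66 = £1,438.02
Electric: 74,500,000 BTU / 3412 = 21,830 kWh → × £0.267 = £5,829.87
Difference = |£1,438.02 − £5,829.87| = £4,391.84

£4391.84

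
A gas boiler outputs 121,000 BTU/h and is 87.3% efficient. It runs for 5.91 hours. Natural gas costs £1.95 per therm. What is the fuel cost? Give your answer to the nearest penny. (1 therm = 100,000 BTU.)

Heat delivered = 121,000 BTU/h × 5.91 h = 715,110 BTU
Gas input = 715,110 / 0.873 = 819,141 BTU
= 819,141 / 100,000 = 8.191 therm
Cost = 8.191 × £1.95/therm = £15.97

£15.97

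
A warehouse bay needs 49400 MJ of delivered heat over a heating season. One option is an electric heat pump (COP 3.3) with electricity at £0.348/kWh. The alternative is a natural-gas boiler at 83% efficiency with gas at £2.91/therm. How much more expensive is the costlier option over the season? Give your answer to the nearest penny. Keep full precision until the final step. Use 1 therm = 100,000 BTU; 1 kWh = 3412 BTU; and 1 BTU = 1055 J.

£194.48

Heat load = 49400 MJ = 49,400,000,000 J / 1055 = 46,824,645 BTU
Gas: input = 46,824,645 / 0.83 = 56,415,234 BTU = 564.2 therm → 564.2 × £2.91 = £1,641.68
Heat pump: 46,824,645 BTU / 3412 = 13,720 kWh heat; / 3.3 = 4,159 kWh in → × £0.348 = £1,447.21
Difference = |£1,641.68 − £1,447.21| = £194.48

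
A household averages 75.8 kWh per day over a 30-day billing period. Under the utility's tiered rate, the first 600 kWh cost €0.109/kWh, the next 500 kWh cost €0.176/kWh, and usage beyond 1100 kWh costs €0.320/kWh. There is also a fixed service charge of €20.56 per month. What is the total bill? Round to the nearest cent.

€549.64

Usage = 75.8 kWh/day × 30 days = 2274 kWh
First 600 kWh × €0.109 = €65.40
Next 500 kWh × €0.176 = €88.00
Remaining 1174 kWh × €0.320 = €375.68
Energy charge = €529.08; + service €20.56 = €549.64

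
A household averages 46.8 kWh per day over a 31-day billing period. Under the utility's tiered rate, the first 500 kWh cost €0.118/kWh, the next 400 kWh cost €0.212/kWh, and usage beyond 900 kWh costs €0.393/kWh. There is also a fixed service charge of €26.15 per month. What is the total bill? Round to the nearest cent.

€386.41

Usage = 46.8 kWh/day × 31 days = 1450.8 kWh
First 500 kWh × €0.118 = €59.00
Next 400 kWh × €0.212 = €84.80
Remaining 550.8 kWh × €0.393 = €216.46
Energy charge = €360.26; + service €26.15 = €386.41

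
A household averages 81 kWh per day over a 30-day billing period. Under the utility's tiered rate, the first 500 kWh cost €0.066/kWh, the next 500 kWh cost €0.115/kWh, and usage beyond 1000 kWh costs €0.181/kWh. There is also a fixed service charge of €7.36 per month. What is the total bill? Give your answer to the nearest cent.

€356.69

Usage = 81 kWh/day × 30 days = 2430 kWh
First 500 kWh × €0.066 = €33.00
Next 500 kWh × €0.115 = €57.50
Remaining 1430 kWh × €0.181 = €258.83
Energy charge = €349.33; + service €7.36 = €356.69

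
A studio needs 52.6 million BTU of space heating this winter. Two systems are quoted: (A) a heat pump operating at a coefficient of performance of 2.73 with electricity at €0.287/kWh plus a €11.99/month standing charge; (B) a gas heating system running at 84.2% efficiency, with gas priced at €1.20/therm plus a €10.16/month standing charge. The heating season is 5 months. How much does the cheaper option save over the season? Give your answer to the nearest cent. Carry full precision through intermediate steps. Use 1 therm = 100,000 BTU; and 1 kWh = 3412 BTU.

Heat load = 52.6 × 10⁶ BTU = 52,600,000 BTU
Gas: input = 52,600,000 / 0.842 = 62,470,309 BTU = 624.7 therm → 624.7 × €1.20 = €749.64; + 5 × €10.16 standing = €800.44
Heat pump: 52,600,000 BTU / 3412 = 15,420 kWh heat; / 2.73 = 5,647 kWh in → × €0.287 = €1,620.68; + 5 × €11.99 standing = €1,680.63
Difference = |€800.44 − €1,680.63| = €880.18

€880.18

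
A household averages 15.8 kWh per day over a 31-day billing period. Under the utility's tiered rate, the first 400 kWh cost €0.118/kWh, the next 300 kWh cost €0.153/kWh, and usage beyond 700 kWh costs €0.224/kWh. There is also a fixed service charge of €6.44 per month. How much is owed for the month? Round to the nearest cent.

€67.38

Usage = 15.8 kWh/day × 31 days = 489.8 kWh
First 400 kWh × €0.118 = €47.20
Next 89.8 kWh × €0.153 = €13.74
Remaining tier: 0 kWh (not reached)
Energy charge = €60.94; + service €6.44 = €67.38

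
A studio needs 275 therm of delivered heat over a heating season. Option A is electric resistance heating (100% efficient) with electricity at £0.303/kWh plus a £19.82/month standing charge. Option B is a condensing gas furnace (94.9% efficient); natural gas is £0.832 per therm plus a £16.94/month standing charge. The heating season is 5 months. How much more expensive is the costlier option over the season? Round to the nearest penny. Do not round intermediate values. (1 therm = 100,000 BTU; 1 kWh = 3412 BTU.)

£2215.42

Heat load = 275 therm × 100,000 = 27,500,000 BTU
Gas: input = 27,500,000 / 0.949 = 28,977,871 BTU = 289.8 therm → 289.8 × £0.832 = £241.10; + 5 × £16.94 standing = £325.80
Electric: 27,500,000 BTU / 3412 = 8,060 kWh → × £0.303 = £2,442.12; + 5 × £19.82 standing = £2,541.22
Difference = |£325.80 − £2,541.22| = £2,215.42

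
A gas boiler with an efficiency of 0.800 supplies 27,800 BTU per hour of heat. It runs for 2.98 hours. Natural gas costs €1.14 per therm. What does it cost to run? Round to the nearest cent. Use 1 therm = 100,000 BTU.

Heat delivered = 27,800 BTU/h × 2.98 h = 82,844 BTU
Gas input = 82,844 / 0.800 = 103,555 BTU
= 103,555 / 100,000 = 1.036 therm
Cost = 1.036 × €1.14/therm = €1.18

€1.18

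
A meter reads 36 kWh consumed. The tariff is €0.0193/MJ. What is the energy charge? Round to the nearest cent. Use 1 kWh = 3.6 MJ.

€2.50

36 kWh × (3.6 MJ/kWh) = 129.6 MJ
Cost = 129.6 MJ × €0.0193/MJ = €2.50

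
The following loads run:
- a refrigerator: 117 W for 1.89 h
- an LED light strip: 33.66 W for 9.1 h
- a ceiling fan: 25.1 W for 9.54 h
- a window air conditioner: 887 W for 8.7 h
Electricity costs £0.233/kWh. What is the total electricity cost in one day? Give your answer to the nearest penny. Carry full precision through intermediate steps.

£1.98

refrigerator: 117 W × 1.89 h = 221 Wh = 0.2211 kWh
LED light strip: 33.66 W × 9.1 h = 306 Wh = 0.3063 kWh
ceiling fan: 25.1 W × 9.54 h = 239 Wh = 0.2395 kWh
window air conditioner: 887 W × 8.7 h = 7,717 Wh = 7.717 kWh
Total energy = 0.2211 + 0.3063 + 0.2395 + 7.717 = 8.484 kWh
Cost = 8.484 kWh × £0.233 = £1.98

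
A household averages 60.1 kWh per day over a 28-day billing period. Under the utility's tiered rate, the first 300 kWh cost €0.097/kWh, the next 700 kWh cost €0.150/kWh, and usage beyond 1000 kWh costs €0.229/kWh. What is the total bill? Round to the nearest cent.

Usage = 60.1 kWh/day × 28 days = 1682.8 kWh
First 300 kWh × €0.097 = €29.10
Next 700 kWh × €0.150 = €105.00
Remaining 682.8 kWh × €0.229 = €156.36
Total = €290.46

€290.46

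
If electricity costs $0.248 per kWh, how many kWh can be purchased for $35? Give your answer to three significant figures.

$35 / $0.248 per kWh = 141.1 kWh

141 kWh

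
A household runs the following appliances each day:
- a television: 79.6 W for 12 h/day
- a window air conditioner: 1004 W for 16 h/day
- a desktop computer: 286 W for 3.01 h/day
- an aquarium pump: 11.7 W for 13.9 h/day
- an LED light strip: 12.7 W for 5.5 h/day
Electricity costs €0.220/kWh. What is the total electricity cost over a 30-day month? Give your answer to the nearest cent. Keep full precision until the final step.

television: 79.6 W × 12 h × 30 d = 28,656 Wh = 28.66 kWh
window air conditioner: 1004 W × 16 h × 30 d = 481,920 Wh = 481.9 kWh
desktop computer: 286 W × 3.01 h × 30 d = 25,826 Wh = 25.83 kWh
aquarium pump: 11.7 W × 13.9 h × 30 d = 4,879 Wh = 4.879 kWh
LED light strip: 12.7 W × 5.5 h × 30 d = 2,096 Wh = 2.095 kWh
Total energy = 28.66 + 481.9 + 25.83 + 4.879 + 2.095 = 543.4 kWh
Cost = 543.4 kWh × €0.220 = €119.54

€119.54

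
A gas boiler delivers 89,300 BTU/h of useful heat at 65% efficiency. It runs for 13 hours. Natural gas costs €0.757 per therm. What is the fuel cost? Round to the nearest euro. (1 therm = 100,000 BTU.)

€14

Heat delivered = 89,300 BTU/h × 13 h = 1,160,900 BTU
Gas input = 1,160,900 / 0.65 = 1,786,000 BTU
= 1,786,000 / 100,000 = 17.86 therm
Cost = 17.86 × €0.757/therm = €13.52 ≈ €14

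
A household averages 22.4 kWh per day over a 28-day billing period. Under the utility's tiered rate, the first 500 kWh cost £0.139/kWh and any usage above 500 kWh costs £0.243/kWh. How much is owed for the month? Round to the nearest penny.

Usage = 22.4 kWh/day × 28 days = 627.2 kWh
First 500 kWh × £0.139 = £69.50
Remaining 127.2 kWh × £0.243 = £30.91
Total = £100.41

£100.41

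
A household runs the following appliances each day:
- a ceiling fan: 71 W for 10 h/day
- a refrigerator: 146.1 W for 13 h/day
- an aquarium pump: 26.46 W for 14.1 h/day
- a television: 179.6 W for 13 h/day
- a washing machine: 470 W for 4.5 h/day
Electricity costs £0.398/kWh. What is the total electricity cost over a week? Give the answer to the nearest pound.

£21

ceiling fan: 71 W × 10 h × 7 d = 4,970 Wh = 4.97 kWh
refrigerator: 146.1 W × 13 h × 7 d = 13,295 Wh = 13.3 kWh
aquarium pump: 26.46 W × 14.1 h × 7 d = 2,612 Wh = 2.612 kWh
television: 179.6 W × 13 h × 7 d = 16,344 Wh = 16.34 kWh
washing machine: 470 W × 4.5 h × 7 d = 14,805 Wh = 14.8 kWh
Total energy = 4.97 + 13.3 + 2.612 + 16.34 + 14.8 = 52.03 kWh
Cost = 52.03 kWh × £0.398 = £20.71 ≈ £21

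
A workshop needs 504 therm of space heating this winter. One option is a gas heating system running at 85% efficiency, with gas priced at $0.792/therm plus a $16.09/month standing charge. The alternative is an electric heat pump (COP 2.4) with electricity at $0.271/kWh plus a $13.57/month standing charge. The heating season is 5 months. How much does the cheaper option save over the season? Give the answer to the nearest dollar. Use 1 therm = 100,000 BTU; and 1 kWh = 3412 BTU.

$1186

Heat load = 504 therm × 100,000 = 50,400,000 BTU
Gas: input = 50,400,000 / 0.85 = 59,294,118 BTU = 592.9 therm → 592.9 × $0.792 = $469.61; + 5 × $16.09 standing = $550.06
Heat pump: 50,400,000 BTU / 3412 = 14,770 kWh heat; / 2.4 = 6,155 kWh in → × $0.271 = $1,667.94; + 5 × $13.57 standing = $1,735.79
Difference = |$550.06 − $1,735.79| = $1,185.73 ≈ $1186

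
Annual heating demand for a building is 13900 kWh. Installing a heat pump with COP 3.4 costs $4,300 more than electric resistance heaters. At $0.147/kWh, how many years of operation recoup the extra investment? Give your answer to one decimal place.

3.0 years

Resistance: 13900 kWh × $0.147 = $2,043.30/yr
Heat pump: 13900 / 3.4 = 4088 kWh in → × $0.147 = $600.97/yr
Annual savings = $1,442.33
Payback = $4,300 / $1,442.33 = 2.98 years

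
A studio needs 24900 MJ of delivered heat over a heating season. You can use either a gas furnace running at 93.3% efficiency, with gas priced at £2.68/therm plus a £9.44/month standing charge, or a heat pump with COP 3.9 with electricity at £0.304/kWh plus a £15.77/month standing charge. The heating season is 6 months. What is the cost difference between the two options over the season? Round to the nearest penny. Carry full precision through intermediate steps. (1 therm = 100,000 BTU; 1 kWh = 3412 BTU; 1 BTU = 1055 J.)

Heat load = 24900 MJ = 24,900,000,000 J / 1055 = 23,601,896 BTU
Gas: input = 23,601,896 / 0.933 = 25,296,780 BTU = 253 therm → 253 × £2.68 = £677.95; + 6 × £9.44 standing = £734.59
Heat pump: 23,601,896 BTU / 3412 = 6,917 kWh heat; / 3.9 = 1,774 kWh in → × £0.304 = £539.20; + 6 × £15.77 standing = £633.82
Difference = |£734.59 − £633.82| = £100.78

£100.78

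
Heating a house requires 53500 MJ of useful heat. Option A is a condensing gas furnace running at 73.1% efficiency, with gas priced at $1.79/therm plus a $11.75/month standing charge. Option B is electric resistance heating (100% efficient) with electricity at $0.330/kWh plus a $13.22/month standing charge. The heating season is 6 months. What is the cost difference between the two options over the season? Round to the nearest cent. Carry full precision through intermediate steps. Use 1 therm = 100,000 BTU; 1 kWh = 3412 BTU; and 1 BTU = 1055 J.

$3671.69

Heat load = 53500 MJ = 53,500,000,000 J / 1055 = 50,710,900 BTU
Gas: input = 50,710,900 / 0.731 = 69,371,957 BTU = 693.7 therm → 693.7 × $1.79 = $1,241.76; + 6 × $11.75 standing = $1,312.26
Electric: 50,710,900 BTU / 3412 = 14,860 kWh → × $0.330 = $4,904.63; + 6 × $13.22 standing = $4,983.95
Difference = |$1,312.26 − $4,983.95| = $3,671.69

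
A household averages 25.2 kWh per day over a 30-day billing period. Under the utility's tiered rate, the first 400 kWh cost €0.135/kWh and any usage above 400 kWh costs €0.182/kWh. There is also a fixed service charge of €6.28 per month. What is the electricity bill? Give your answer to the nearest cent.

€125.07

Usage = 25.2 kWh/day × 30 days = 756 kWh
First 400 kWh × €0.135 = €54.00
Remaining 356 kWh × €0.182 = €64.79
Energy charge = €118.79; + service €6.28 = €125.07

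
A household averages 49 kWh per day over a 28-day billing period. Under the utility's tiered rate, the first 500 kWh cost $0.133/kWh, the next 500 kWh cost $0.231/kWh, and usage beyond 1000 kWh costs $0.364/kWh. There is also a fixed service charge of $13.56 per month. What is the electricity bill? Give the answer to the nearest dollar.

$331

Usage = 49 kWh/day × 28 days = 1372 kWh
First 500 kWh × $0.133 = $66.50
Next 500 kWh × $0.231 = $115.50
Remaining 372 kWh × $0.364 = $135.41
Energy charge = $317.41; + service $13.56 = $330.97 ≈ $331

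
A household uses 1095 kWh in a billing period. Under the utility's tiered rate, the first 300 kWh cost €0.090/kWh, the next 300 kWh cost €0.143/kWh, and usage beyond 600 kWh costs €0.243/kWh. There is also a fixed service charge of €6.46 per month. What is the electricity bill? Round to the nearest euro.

€197

First 300 kWh × €0.090 = €27.00
Next 300 kWh × €0.143 = €42.90
Remaining 495 kWh × €0.243 = €120.28
Energy charge = €190.19; + service €6.46 = €196.65 ≈ €197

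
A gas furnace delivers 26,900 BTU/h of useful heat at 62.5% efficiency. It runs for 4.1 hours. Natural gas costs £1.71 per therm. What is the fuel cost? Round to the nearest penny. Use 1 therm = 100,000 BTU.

Heat delivered = 26,900 BTU/h × 4.1 h = 110,290 BTU
Gas input = 110,290 / 0.625 = 176,464 BTU
= 176,464 / 100,000 = 1.765 therm
Cost = 1.765 × £1.71/therm = £3.02

£3.02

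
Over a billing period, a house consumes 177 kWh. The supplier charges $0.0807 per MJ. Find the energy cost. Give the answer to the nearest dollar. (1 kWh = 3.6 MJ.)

177 kWh × (3.6 MJ/kWh) = 637.2 MJ
Cost = 637.2 MJ × $0.0807/MJ = $51.42 ≈ $51

$51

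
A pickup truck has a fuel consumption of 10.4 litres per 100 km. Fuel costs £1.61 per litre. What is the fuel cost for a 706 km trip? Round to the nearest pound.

Fuel = 10.4 L/100 km × 706 km / 100 = 73.42 L
Cost = 73.42 L × £1.61/L = £118.21 ≈ £118

£118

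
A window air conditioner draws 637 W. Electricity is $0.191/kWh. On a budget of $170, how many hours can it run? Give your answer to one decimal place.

Energy budget = $170 / $0.191 per kWh = 890.1 kWh = 890,052 Wh
Runtime = 890,052 Wh / 637 W = 1,397 h

1397.3 h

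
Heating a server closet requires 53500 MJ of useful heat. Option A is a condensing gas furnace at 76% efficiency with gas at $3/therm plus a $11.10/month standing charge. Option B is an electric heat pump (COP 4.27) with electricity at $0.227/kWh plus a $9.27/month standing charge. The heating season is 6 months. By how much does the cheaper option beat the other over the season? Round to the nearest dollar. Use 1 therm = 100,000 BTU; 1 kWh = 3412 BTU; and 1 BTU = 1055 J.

Heat load = 53500 MJ = 53,500,000,000 J / 1055 = 50,710,900 BTU
Gas: input = 50,710,900 / 0.76 = 66,724,869 BTU = 667.2 therm → 667.2 × $3 = $2,001.75; + 6 × $11.10 standing = $2,068.35
Heat pump: 50,710,900 BTU / 3412 = 14,860 kWh heat; / 4.27 = 3,481 kWh in → × $0.227 = $790.11; + 6 × $9.27 standing = $845.73
Difference = |$2,068.35 − $845.73| = $1,222.61 ≈ $1223

$1223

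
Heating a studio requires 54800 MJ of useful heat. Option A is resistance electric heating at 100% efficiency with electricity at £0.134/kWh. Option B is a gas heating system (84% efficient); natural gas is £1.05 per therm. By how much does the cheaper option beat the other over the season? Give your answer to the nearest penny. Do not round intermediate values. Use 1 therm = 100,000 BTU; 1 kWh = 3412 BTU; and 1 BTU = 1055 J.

£1390.68

Heat load = 54800 MJ = 54,800,000,000 J / 1055 = 51,943,128 BTU
Gas: input = 51,943,128 / 0.84 = 61,837,057 BTU = 618.4 therm → 618.4 × £1.05 = £649.29
Electric: 51,943,128 BTU / 3412 = 15,220 kWh → × £0.134 = £2,039.97
Difference = |£649.29 − £2,039.97| = £1,390.68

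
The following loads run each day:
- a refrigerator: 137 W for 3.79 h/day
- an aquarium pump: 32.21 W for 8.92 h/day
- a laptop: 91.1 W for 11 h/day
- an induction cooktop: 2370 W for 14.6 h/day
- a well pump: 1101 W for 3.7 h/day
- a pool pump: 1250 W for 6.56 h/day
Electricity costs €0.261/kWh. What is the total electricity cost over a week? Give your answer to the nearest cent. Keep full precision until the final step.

refrigerator: 137 W × 3.79 h × 7 d = 3,635 Wh = 3.635 kWh
aquarium pump: 32.21 W × 8.92 h × 7 d = 2,011 Wh = 2.011 kWh
laptop: 91.1 W × 11 h × 7 d = 7,015 Wh = 7.015 kWh
induction cooktop: 2370 W × 14.6 h × 7 d = 242,214 Wh = 242.2 kWh
well pump: 1101 W × 3.7 h × 7 d = 28,516 Wh = 28.52 kWh
pool pump: 1250 W × 6.56 h × 7 d = 57,400 Wh = 57.4 kWh
Total energy = 3.635 + 2.011 + 7.015 + 242.2 + 28.52 + 57.4 = 340.8 kWh
Cost = 340.8 kWh × €0.261 = €88.95

€88.95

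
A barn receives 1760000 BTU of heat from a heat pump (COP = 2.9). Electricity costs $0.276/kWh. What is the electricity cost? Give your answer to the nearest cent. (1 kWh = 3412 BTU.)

$49.09

Heat delivered = 1,760,000 BTU / 3412 = 515.8 kWh
Electrical input = 515.8 kWh / 2.9 = 177.9 kWh
Cost = 177.9 × $0.276/kWh = $49.09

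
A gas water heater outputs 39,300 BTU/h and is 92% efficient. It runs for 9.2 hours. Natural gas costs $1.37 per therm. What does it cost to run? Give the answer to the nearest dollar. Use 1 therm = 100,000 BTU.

$5

Heat delivered = 39,300 BTU/h × 9.2 h = 361,560 BTU
Gas input = 361,560 / 0.92 = 393,000 BTU
= 393,000 / 100,000 = 3.93 therm
Cost = 3.93 × $1.37/therm = $5.38 ≈ $5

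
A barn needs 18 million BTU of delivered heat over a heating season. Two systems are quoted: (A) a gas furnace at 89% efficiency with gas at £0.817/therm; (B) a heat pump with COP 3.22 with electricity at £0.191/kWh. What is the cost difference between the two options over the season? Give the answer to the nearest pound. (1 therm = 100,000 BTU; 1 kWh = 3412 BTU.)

£148

Heat load = 18 × 10⁶ BTU = 18,000,000 BTU
Gas: input = 18,000,000 / 0.89 = 20,224,719 BTU = 202.2 therm → 202.2 × £0.817 = £165.24
Heat pump: 18,000,000 BTU / 3412 = 5,275 kWh heat; / 3.22 = 1,638 kWh in → × £0.191 = £312.93
Difference = |£165.24 − £312.93| = £147.69 ≈ £148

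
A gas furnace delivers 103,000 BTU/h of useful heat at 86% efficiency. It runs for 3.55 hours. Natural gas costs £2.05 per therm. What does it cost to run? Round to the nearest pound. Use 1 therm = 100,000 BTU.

£9

Heat delivered = 103,000 BTU/h × 3.55 h = 365,650 BTU
Gas input = 365,650 / 0.86 = 425,174 BTU
= 425,174 / 100,000 = 4.252 therm
Cost = 4.252 × £2.05/therm = £8.72 ≈ £9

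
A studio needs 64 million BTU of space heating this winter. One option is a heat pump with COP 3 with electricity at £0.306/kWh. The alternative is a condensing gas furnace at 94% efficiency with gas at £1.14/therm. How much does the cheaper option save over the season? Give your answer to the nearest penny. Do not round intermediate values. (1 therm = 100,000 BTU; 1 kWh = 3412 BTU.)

Heat load = 64 × 10⁶ BTU = 64,000,000 BTU
Gas: input = 64,000,000 / 0.94 = 68,085,106 BTU = 680.9 therm → 680.9 × £1.14 = £776.17
Heat pump: 64,000,000 BTU / 3412 = 18,760 kWh heat; / 3 = 6,252 kWh in → × £0.306 = £1,913.25
Difference = |£776.17 − £1,913.25| = £1,137.08

£1137.08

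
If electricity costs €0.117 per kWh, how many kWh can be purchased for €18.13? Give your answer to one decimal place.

€18.13 / €0.117 per kWh = 155 kWh

155.0 kWh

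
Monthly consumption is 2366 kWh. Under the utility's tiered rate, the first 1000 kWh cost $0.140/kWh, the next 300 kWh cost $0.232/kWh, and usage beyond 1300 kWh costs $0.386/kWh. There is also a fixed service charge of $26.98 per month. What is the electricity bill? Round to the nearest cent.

First 1000 kWh × $0.140 = $140.00
Next 300 kWh × $0.232 = $69.60
Remaining 1066 kWh × $0.386 = $411.48
Energy charge = $621.08; + service $26.98 = $648.06

$648.06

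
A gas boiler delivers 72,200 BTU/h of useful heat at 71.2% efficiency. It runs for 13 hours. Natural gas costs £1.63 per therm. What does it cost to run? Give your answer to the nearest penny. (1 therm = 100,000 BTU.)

£21.49

Heat delivered = 72,200 BTU/h × 13 h = 938,600 BTU
Gas input = 938,600 / 0.712 = 1,318,258 BTU
= 1,318,258 / 100,000 = 13.18 therm
Cost = 13.18 × £1.63/therm = £21.49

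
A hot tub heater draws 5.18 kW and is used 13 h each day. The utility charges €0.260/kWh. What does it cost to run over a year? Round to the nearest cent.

€6390.57

Energy = 5180 W × 13 h/day × 365 days = 24,579,100 Wh = 24,580 kWh
Cost = 24,580 kWh × €0.260/kWh = €6,390.57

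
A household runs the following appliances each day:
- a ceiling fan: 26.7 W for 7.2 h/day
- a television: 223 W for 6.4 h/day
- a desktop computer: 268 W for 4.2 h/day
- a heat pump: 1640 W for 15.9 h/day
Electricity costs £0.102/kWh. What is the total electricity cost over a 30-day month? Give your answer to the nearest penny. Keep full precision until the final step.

ceiling fan: 26.7 W × 7.2 h × 30 d = 5,767 Wh = 5.767 kWh
television: 223 W × 6.4 h × 30 d = 42,816 Wh = 42.82 kWh
desktop computer: 268 W × 4.2 h × 30 d = 33,768 Wh = 33.77 kWh
heat pump: 1640 W × 15.9 h × 30 d = 782,280 Wh = 782.3 kWh
Total energy = 5.767 + 42.82 + 33.77 + 782.3 = 864.6 kWh
Cost = 864.6 kWh × £0.102 = £88.19

£88.19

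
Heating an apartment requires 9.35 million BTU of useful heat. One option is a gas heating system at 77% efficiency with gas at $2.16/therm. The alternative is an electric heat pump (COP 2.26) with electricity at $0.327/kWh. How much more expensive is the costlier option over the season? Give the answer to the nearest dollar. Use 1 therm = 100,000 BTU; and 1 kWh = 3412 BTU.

Heat load = 9.35 × 10⁶ BTU = 9,350,000 BTU
Gas: input = 9,350,000 / 0.77 = 12,142,857 BTU = 121.4 therm → 121.4 × $2.16 = $262.29
Heat pump: 9,350,000 BTU / 3412 = 2,740 kWh heat; / 2.26 = 1,213 kWh in → × $0.327 = $396.50
Difference = |$262.29 − $396.50| = $134.21 ≈ $134

$134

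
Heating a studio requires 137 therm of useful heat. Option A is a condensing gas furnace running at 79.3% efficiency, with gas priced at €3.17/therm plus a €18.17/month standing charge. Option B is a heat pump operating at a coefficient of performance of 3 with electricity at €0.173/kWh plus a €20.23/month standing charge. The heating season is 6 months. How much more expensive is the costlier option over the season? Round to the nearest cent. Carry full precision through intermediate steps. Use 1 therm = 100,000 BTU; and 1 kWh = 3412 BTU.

Heat load = 137 therm × 100,000 = 13,700,000 BTU
Gas: input = 13,700,000 / 0.793 = 17,276,166 BTU = 172.8 therm → 172.8 × €3.17 = €547.65; + 6 × €18.17 standing = €656.67
Heat pump: 13,700,000 BTU / 3412 = 4,015 kWh heat; / 3 = 1,338 kWh in → × €0.173 = €231.55; + 6 × €20.23 standing = €352.93
Difference = |€656.67 − €352.93| = €303.75

€303.75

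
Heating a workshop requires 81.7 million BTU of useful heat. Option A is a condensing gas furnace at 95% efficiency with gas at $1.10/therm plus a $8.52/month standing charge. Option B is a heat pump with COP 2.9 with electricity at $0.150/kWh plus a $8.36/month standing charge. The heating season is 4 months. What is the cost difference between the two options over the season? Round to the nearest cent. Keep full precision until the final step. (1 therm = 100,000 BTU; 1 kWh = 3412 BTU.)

Heat load = 81.7 × 10⁶ BTU = 81,700,000 BTU
Gas: input = 81,700,000 / 0.950 = 86,000,000 BTU = 860 therm → 860 × $1.10 = $946.00; + 4 × $8.52 standing = $980.08
Heat pump: 81,700,000 BTU / 3412 = 23,940 kWh heat; / 2.9 = 8,257 kWh in → × $0.150 = $1,238.53; + 4 × $8.36 standing = $1,271.97
Difference = |$980.08 − $1,271.97| = $291.89

$291.89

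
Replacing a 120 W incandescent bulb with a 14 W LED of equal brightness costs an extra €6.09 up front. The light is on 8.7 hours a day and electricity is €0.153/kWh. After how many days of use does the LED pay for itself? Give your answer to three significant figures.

43.2 days

Power saved = 120 − 14 = 106 W
Daily energy saved = 106 W × 8.7 h = 922.2 Wh = 0.9222 kWh
Daily savings = 0.9222 × €0.153 = €0.1411
Payback = €6.09 / €0.1411 per day = 43.16 days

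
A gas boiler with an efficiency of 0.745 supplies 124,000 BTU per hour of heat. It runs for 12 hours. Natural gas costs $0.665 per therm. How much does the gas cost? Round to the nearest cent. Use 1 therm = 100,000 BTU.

Heat delivered = 124,000 BTU/h × 12 h = 1,488,000 BTU
Gas input = 1,488,000 / 0.745 = 1,997,315 BTU
= 1,997,315 / 100,000 = 19.97 therm
Cost = 19.97 × $0.665/therm = $13.28

$13.28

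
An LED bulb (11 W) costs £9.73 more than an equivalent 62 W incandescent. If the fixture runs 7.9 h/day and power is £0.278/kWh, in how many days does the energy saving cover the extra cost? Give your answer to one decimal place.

Power saved = 62 − 11 = 51 W
Daily energy saved = 51 W × 7.9 h = 402.9 Wh = 0.4029 kWh
Daily savings = 0.4029 × £0.278 = £0.1120
Payback = £9.73 / £0.1120 per day = 86.87 days

86.9 days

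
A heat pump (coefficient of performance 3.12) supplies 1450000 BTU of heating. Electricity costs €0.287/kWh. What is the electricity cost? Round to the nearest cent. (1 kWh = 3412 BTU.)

Heat delivered = 1,450,000 BTU / 3412 = 425 kWh
Electrical input = 425 kWh / 3.12 = 136.2 kWh
Cost = 136.2 × €0.287/kWh = €39.09

€39.09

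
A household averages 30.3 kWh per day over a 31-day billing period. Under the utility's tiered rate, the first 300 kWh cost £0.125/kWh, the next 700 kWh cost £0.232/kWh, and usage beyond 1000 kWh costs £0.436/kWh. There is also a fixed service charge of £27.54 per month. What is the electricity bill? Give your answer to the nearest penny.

£213.36

Usage = 30.3 kWh/day × 31 days = 939.3 kWh
First 300 kWh × £0.125 = £37.50
Next 639.3 kWh × £0.232 = £148.32
Remaining tier: 0 kWh (not reached)
Energy charge = £185.82; + service £27.54 = £213.36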